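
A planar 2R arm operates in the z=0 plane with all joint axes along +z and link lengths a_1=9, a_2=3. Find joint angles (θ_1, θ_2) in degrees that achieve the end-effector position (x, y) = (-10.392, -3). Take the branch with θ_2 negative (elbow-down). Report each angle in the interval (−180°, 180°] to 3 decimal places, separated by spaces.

-149.998 -60.008

cos θ_2 = (116.9937−9²−3²)/(2·9·3) = 0.4999; θ_2 = -60.0078° (elbow-down)
β = atan2(-3.0000,-10.3920) = -163.8974°; ψ = atan2(-2.5983,10.4996) = -13.8994°
θ_1 = β − ψ = -149.9981°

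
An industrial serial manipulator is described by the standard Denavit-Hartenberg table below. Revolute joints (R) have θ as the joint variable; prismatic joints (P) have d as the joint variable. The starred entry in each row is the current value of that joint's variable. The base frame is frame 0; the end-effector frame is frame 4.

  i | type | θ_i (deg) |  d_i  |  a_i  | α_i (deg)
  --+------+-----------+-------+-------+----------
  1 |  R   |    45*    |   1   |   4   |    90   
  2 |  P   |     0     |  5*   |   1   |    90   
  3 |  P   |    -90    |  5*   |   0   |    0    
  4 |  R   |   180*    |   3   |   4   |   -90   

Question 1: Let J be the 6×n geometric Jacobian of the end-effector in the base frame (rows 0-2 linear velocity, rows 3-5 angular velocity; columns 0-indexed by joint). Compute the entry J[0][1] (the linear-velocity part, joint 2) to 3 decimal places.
prismatic axis z_1 = (0.7071,-0.7071,0.0000)
J_v[:, 1] = z_1; J_ω[:, 1] = (0,0,0)
entry J[0][1] = 0.7071

0.707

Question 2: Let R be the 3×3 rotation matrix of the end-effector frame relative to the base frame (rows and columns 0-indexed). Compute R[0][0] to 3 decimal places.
0.707

End-effector x-axis (col 0 of R) = (0.7071,-0.7071,0.0000)
R[0][0] = 0.7071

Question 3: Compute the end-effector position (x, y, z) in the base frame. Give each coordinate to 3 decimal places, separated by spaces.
9.899 -2.828 -7.000

after link 1: o_1 = (2.8284, 2.8284, 1.0000)
after link 2: o_2 = (7.0711, -0.0000, 1.0000)
after link 3: o_3 = (7.0711, -0.0000, -4.0000)
after link 4: o_4 = (9.8995, -2.8284, -7.0000)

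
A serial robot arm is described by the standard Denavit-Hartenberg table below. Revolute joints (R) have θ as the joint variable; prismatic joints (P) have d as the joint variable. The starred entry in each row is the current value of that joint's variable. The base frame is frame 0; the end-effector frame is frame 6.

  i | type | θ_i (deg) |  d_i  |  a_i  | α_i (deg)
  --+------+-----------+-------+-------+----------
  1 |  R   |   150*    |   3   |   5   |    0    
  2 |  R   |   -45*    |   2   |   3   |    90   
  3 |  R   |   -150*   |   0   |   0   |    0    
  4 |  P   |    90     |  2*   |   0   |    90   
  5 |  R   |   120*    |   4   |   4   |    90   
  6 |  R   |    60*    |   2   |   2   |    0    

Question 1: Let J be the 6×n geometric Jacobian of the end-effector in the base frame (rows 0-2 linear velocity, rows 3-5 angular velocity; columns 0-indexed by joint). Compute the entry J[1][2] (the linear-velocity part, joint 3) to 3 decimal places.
2.126

axis z_2 = (0.9659,0.2588,0.0000); lever o_n−o_2 = (8.4645,-3.2687,-2.2010)
cross product → J_v[:, 2] = (-0.5697,2.1260,-5.3481)
J_ω[:, 2] = z_2
entry J[1][2] = 2.1260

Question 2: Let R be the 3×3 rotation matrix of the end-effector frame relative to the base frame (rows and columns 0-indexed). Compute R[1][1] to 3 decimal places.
End-effector y-axis (col 1 of R) = (-0.6684,-0.4032,-0.6250)
R[1][1] = -0.4032

-0.403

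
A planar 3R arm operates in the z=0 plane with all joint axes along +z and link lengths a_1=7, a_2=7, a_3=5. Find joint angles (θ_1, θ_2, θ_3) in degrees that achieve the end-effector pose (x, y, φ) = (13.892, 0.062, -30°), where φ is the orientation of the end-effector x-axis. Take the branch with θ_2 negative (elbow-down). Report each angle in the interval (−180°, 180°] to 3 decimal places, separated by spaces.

wrist centre = target − a_3·(cos φ, sin φ) = (9.5619, 2.5620)
cos θ_2 = (97.9933−7²−7²)/(2·7·7) = -0.0001; θ_2 = -90.0039° (elbow-down)
β = atan2(2.5620,9.5619) = 14.9995°; ψ = atan2(-7.0000,6.9995) = -45.0020°
θ_1 = β − ψ = 60.0014°
θ_3 = φ − θ_1 − θ_2 = 0.0025° (wrapped to (-180°,180°])

60.001 -90.004 0.003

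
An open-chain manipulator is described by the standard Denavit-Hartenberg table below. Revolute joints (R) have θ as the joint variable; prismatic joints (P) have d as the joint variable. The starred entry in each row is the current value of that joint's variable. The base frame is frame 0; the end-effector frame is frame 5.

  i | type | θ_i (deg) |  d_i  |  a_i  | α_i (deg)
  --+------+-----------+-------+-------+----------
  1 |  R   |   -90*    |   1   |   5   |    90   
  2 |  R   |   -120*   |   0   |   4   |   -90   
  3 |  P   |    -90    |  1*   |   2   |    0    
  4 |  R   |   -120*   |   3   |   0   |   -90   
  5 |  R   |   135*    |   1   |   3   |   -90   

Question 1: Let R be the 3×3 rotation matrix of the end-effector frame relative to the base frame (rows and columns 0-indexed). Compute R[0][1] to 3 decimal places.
0.866

End-effector y-axis (col 1 of R) = (0.8660,0.2500,-0.4330)
R[0][1] = 0.8660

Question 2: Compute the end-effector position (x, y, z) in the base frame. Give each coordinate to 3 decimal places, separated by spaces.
-3.927 -3.958 -4.561

after link 1: o_1 = (0.0000, -5.0000, 1.0000)
after link 2: o_2 = (-0.0000, -3.0000, -2.4641)
after link 3: o_3 = (-2.0000, -3.8660, -2.9641)
after link 4: o_4 = (-2.0000, -6.4641, -4.4641)
after link 5: o_5 = (-3.9267, -3.9584, -4.5614)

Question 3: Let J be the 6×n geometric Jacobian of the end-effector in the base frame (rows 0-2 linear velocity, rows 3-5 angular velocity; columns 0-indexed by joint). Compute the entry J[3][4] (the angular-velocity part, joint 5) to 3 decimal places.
-0.866

axis z_4 = (-0.8660,-0.2500,0.4330); lever o_n−o_4 = (-1.9267,2.5057,-0.0973)
cross product → J_v[:, 4] = (-1.0607,-0.9186,-2.6517)
J_ω[:, 4] = z_4
entry J[3][4] = -0.8660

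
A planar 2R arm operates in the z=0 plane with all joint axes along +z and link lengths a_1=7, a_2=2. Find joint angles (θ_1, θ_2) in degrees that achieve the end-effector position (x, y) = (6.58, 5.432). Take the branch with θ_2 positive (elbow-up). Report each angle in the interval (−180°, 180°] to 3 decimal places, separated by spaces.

30.002 44.988

cos θ_2 = (72.8030−7²−2²)/(2·7·2) = 0.7073; θ_2 = 44.9883° (elbow-up)
β = atan2(5.4320,6.5800) = 39.5408°; ψ = atan2(1.4139,8.4145) = 9.5386°
θ_1 = β − ψ = 30.0022°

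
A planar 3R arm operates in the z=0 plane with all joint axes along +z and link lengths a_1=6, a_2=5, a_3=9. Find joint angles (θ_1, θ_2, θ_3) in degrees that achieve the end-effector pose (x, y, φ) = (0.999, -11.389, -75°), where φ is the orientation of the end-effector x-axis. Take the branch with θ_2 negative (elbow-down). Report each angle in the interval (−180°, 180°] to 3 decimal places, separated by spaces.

-60.009 -150.004 135.012

wrist centre = target − a_3·(cos φ, sin φ) = (-1.3304, -2.6957)
cos θ_2 = (9.0365−6²−5²)/(2·6·5) = -0.8661; θ_2 = -150.0038° (elbow-down)
β = atan2(-2.6957,-1.3304) = -116.2674°; ψ = atan2(-2.4997,1.6697) = -56.2587°
θ_1 = β − ψ = -60.0087°
θ_3 = φ − θ_1 − θ_2 = 135.0124° (wrapped to (-180°,180°])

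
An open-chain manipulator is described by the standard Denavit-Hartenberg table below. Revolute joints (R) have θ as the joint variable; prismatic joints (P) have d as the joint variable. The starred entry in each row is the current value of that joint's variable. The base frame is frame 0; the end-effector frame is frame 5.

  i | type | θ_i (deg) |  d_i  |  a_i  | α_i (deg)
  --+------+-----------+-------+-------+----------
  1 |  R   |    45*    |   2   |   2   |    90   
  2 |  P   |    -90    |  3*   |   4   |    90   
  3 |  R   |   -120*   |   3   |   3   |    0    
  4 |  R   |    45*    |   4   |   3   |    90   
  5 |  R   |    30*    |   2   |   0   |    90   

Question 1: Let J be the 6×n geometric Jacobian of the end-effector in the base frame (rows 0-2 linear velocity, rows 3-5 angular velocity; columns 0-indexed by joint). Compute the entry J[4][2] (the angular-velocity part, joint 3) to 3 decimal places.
axis z_2 = (-0.7071,-0.7071,-0.0000); lever o_n−o_2 = (-9.2019,-0.6976,2.6554)
cross product → J_v[:, 2] = (-1.8776,1.8776,-6.0135)
J_ω[:, 2] = z_2
entry J[4][2] = -0.7071

-0.707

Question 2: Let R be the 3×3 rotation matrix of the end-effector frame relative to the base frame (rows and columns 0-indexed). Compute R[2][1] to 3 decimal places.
End-effector y-axis (col 1 of R) = (-0.1830,0.1830,0.9659)
R[2][1] = 0.9659

0.966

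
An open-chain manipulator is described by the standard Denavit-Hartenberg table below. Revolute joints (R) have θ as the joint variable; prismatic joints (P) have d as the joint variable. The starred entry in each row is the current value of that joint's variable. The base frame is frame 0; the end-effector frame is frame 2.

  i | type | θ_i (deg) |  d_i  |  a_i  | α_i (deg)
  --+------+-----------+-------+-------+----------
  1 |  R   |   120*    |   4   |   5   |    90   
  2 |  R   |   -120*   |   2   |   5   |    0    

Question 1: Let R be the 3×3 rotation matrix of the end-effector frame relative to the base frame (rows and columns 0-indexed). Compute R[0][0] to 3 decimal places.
0.250

End-effector x-axis (col 0 of R) = (0.2500,-0.4330,-0.8660)
R[0][0] = 0.2500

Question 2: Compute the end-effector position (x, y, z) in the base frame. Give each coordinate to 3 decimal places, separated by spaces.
after link 1: o_1 = (-2.5000, 4.3301, 4.0000)
after link 2: o_2 = (0.4821, 3.1651, -0.3301)

0.482 3.165 -0.330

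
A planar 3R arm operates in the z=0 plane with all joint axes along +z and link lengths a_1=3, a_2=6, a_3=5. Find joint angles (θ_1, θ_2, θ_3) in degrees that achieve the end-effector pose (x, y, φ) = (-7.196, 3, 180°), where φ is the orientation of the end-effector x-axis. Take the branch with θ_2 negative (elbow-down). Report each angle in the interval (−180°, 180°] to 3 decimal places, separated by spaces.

-107.587 -150.002 77.589

wrist centre = target − a_3·(cos φ, sin φ) = (-2.1960, 3.0000)
cos θ_2 = (13.8224−3²−6²)/(2·3·6) = -0.8660; θ_2 = -150.0021° (elbow-down)
β = atan2(3.0000,-2.1960) = 126.2041°; ψ = atan2(-2.9998,-2.1963) = -126.2092°
θ_1 = β − ψ = 252.4133°
θ_3 = φ − θ_1 − θ_2 = 77.5888° (wrapped to (-180°,180°])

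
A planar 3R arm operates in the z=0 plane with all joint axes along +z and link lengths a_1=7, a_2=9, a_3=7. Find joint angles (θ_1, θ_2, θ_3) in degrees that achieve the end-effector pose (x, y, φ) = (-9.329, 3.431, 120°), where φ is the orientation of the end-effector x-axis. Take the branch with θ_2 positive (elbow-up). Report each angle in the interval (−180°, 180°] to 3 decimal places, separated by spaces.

119.999 135.003 -135.002

wrist centre = target − a_3·(cos φ, sin φ) = (-5.8290, -2.6312)
cos θ_2 = (40.9003−7²−9²)/(2·7·9) = -0.7071; θ_2 = 135.0027° (elbow-up)
β = atan2(-2.6312,-5.8290) = -155.7059°; ψ = atan2(6.3637,0.6357) = 84.2950°
θ_1 = β − ψ = -240.0009°
θ_3 = φ − θ_1 − θ_2 = -135.0019° (wrapped to (-180°,180°])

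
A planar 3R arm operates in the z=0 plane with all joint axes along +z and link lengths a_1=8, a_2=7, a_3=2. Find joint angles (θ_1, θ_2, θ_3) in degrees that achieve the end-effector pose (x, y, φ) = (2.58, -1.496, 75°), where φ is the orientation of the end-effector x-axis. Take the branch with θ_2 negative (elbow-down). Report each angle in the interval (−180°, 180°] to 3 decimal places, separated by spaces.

2.062 -150.002 -137.060

wrist centre = target − a_3·(cos φ, sin φ) = (2.0624, -3.4279)
cos θ_2 = (16.0035−8²−7²)/(2·8·7) = -0.8660; θ_2 = -150.0017° (elbow-down)
β = atan2(-3.4279,2.0624) = -58.9668°; ψ = atan2(-3.4998,1.9377) = -61.0284°
θ_1 = β − ψ = 2.0615°
θ_3 = φ − θ_1 − θ_2 = -137.0598° (wrapped to (-180°,180°])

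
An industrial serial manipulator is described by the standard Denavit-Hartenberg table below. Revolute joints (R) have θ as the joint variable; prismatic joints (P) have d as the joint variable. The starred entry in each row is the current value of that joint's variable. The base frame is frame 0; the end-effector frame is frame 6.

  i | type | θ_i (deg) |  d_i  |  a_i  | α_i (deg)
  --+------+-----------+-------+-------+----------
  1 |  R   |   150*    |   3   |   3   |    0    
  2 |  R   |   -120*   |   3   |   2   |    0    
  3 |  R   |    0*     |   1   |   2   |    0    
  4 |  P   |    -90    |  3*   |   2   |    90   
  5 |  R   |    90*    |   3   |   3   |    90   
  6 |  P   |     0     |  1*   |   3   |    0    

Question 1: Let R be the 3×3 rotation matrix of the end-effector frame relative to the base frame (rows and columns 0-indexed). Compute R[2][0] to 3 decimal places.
1.000

End-effector x-axis (col 0 of R) = (0.0000,-0.0000,1.0000)
R[2][0] = 1.0000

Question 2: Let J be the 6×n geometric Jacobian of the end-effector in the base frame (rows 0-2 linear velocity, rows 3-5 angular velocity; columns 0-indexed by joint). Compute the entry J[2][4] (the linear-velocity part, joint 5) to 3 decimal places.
1.000

axis z_4 = (-0.8660,-0.5000,0.0000); lever o_n−o_4 = (-2.0981,-2.3660,6.0000)
cross product → J_v[:, 4] = (-3.0000,5.1962,1.0000)
J_ω[:, 4] = z_4
entry J[2][4] = 1.0000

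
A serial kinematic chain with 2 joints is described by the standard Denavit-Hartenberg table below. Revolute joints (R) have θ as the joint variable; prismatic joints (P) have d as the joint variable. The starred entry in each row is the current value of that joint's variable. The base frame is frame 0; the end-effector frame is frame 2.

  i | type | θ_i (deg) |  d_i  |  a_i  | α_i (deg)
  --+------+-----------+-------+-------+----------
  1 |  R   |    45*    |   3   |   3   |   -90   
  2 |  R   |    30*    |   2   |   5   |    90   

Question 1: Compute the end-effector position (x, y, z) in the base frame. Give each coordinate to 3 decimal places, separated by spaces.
3.769 6.597 0.500

after link 1: o_1 = (2.1213, 2.1213, 3.0000)
after link 2: o_2 = (3.7690, 6.5974, 0.5000)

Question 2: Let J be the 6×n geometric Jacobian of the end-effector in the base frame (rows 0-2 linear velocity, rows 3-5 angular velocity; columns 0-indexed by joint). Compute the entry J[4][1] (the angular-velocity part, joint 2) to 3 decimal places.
axis z_1 = (-0.7071,0.7071,0.0000); lever o_n−o_1 = (1.6476,4.4761,-2.5000)
cross product → J_v[:, 1] = (-1.7678,-1.7678,-4.3301)
J_ω[:, 1] = z_1
entry J[4][1] = 0.7071

0.707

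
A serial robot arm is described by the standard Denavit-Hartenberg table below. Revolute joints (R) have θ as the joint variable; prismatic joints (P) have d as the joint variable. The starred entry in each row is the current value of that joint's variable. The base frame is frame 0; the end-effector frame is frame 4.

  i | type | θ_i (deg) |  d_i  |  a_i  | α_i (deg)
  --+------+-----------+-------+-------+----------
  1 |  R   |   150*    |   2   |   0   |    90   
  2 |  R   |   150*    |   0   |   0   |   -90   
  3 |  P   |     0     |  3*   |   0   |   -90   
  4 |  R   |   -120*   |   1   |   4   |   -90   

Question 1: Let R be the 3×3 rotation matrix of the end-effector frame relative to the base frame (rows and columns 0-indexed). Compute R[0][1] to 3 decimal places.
0.500

End-effector y-axis (col 1 of R) = (0.5000,0.8660,0.0000)
R[0][1] = 0.5000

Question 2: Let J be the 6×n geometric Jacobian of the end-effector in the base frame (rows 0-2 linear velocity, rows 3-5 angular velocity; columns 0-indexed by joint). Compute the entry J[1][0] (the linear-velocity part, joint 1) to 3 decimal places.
0.799

axis z_0 = ẑ; lever o_n−o_0 = (0.7990,-1.6160,-4.5981)
cross product → J_v[:, 0] = (1.6160,0.7990,-0.0000)
J_ω[:, 0] = z_0
entry J[1][0] = 0.7990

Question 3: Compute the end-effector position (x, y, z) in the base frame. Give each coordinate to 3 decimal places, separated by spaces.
0.799 -1.616 -4.598

after link 1: o_1 = (0.0000, 0.0000, 2.0000)
after link 2: o_2 = (0.0000, 0.0000, 2.0000)
after link 3: o_3 = (1.2990, -0.7500, -0.5981)
after link 4: o_4 = (0.7990, -1.6160, -4.5981)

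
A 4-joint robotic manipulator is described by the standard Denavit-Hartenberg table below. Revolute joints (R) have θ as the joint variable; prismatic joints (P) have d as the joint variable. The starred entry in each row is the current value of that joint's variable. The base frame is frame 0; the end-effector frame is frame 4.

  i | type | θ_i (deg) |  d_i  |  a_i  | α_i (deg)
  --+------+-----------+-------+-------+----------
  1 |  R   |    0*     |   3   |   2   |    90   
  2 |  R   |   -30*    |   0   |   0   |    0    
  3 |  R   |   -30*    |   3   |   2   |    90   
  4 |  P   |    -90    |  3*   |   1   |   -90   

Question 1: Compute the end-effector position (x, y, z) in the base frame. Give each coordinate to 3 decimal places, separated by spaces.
0.402 -2.000 -0.232

after link 1: o_1 = (2.0000, 0.0000, 3.0000)
after link 2: o_2 = (2.0000, 0.0000, 3.0000)
after link 3: o_3 = (3.0000, -3.0000, 1.2679)
after link 4: o_4 = (0.4019, -2.0000, -0.2321)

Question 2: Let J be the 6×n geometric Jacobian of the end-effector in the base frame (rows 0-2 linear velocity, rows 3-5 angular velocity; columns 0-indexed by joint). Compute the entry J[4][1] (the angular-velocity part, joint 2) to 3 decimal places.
axis z_1 = (0.0000,-1.0000,0.0000); lever o_n−o_1 = (-1.5981,-2.0000,-3.2321)
cross product → J_v[:, 1] = (3.2321,-0.0000,-1.5981)
J_ω[:, 1] = z_1
entry J[4][1] = -1.0000

-1.000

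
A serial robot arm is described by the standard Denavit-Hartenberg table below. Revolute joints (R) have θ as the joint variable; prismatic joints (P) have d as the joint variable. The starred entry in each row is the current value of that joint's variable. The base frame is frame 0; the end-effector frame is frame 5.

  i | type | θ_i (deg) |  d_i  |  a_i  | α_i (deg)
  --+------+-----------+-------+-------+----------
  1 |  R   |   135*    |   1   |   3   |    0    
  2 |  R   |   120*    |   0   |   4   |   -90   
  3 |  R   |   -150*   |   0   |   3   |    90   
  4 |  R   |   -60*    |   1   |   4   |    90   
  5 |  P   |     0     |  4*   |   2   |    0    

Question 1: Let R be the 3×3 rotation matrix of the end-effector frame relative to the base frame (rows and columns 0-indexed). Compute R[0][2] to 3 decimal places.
-0.677

End-effector z-axis (col 2 of R) = (-0.6771,-0.5950,-0.4330)
R[0][2] = -0.6771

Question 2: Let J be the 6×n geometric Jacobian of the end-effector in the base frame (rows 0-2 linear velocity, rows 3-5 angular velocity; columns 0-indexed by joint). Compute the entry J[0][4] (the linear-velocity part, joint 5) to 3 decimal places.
-0.677

prismatic axis z_4 = (-0.6771,-0.5950,-0.4330)
J_v[:, 4] = z_4; J_ω[:, 4] = (0,0,0)
entry J[0][4] = -0.6771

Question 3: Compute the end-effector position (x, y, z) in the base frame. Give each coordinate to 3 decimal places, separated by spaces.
-9.410 2.724 1.402

after link 1: o_1 = (-2.1213, 2.1213, 1.0000)
after link 2: o_2 = (-3.1566, -1.7424, 1.0000)
after link 3: o_3 = (-2.4842, 0.7672, 2.5000)
after link 4: o_4 = (-5.2525, 3.8197, 2.6340)
after link 5: o_5 = (-9.4097, 2.7244, 1.4019)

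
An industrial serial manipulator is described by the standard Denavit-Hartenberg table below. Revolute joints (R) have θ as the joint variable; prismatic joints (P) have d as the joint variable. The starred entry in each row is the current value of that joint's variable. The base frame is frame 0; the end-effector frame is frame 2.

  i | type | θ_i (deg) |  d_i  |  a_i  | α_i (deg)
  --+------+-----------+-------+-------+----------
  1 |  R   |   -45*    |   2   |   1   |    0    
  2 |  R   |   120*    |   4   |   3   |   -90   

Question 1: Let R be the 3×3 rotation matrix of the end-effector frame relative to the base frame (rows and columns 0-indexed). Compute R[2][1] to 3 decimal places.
End-effector y-axis (col 1 of R) = (-0.0000,0.0000,-1.0000)
R[2][1] = -1.0000

-1.000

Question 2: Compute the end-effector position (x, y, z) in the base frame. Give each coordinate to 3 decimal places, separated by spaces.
after link 1: o_1 = (0.7071, -0.7071, 2.0000)
after link 2: o_2 = (1.4836, 2.1907, 6.0000)

1.484 2.191 6.000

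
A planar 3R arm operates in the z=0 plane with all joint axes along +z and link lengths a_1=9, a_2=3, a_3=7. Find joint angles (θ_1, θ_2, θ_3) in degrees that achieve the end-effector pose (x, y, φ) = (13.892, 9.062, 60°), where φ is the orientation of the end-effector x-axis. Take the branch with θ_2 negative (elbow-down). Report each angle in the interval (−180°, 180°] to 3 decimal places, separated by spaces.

30.001 -60.009 90.008

wrist centre = target − a_3·(cos φ, sin φ) = (10.3920, 2.9998)
cos θ_2 = (116.9926−9²−3²)/(2·9·3) = 0.4999; θ_2 = -60.0091° (elbow-down)
β = atan2(2.9998,10.3920) = 16.1017°; ψ = atan2(-2.5983,10.4996) = -13.8996°
θ_1 = β − ψ = 30.0013°
θ_3 = φ − θ_1 − θ_2 = 90.0078° (wrapped to (-180°,180°])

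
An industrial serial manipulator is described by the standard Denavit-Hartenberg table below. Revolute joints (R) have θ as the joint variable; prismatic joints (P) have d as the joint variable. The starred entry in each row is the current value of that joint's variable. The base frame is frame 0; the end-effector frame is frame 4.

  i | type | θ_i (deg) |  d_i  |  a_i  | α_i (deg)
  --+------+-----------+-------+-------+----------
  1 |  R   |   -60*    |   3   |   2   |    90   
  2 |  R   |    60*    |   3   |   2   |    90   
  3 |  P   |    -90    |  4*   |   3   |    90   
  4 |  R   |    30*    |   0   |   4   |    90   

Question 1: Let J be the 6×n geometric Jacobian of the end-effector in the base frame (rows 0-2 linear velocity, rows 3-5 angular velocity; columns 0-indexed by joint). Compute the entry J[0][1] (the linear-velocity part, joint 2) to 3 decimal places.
0.634

axis z_1 = (-0.8660,-0.5000,0.0000); lever o_n−o_1 = (6.0981,-3.6340,-1.2679)
cross product → J_v[:, 1] = (0.6340,-1.0981,6.1962)
J_ω[:, 1] = z_1
entry J[0][1] = 0.6340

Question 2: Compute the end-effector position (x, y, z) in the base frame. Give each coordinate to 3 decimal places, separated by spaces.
after link 1: o_1 = (1.0000, -1.7321, 3.0000)
after link 2: o_2 = (-1.0981, -4.0981, 4.7321)
after link 3: o_3 = (3.2321, -5.5981, 2.7321)
after link 4: o_4 = (7.0981, -5.3660, 1.7321)

7.098 -5.366 1.732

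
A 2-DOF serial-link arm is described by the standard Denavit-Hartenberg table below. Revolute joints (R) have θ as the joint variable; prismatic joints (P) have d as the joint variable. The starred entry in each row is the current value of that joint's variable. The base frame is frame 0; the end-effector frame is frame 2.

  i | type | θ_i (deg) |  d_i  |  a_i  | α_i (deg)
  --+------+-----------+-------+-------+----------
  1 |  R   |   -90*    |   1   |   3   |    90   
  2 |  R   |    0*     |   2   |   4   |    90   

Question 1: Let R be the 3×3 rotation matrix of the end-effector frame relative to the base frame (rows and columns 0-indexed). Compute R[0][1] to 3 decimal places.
-1.000

End-effector y-axis (col 1 of R) = (-1.0000,-0.0000,0.0000)
R[0][1] = -1.0000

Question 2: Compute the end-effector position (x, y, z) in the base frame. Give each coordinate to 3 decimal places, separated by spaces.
after link 1: o_1 = (0.0000, -3.0000, 1.0000)
after link 2: o_2 = (-2.0000, -7.0000, 1.0000)

-2.000 -7.000 1.000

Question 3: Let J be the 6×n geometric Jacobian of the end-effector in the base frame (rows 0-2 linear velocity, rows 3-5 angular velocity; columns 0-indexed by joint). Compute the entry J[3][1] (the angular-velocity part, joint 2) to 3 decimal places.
axis z_1 = (-1.0000,-0.0000,0.0000); lever o_n−o_1 = (-2.0000,-4.0000,0.0000)
cross product → J_v[:, 1] = (0.0000,0.0000,4.0000)
J_ω[:, 1] = z_1
entry J[3][1] = -1.0000

-1.000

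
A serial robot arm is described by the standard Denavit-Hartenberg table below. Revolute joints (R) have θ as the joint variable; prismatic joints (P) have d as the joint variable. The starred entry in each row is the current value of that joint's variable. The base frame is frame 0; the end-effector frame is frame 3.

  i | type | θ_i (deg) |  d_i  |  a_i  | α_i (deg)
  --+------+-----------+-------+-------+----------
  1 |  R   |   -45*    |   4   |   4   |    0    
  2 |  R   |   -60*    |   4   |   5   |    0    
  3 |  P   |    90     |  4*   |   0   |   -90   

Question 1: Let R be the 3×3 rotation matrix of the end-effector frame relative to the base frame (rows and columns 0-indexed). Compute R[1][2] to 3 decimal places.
0.966

End-effector z-axis (col 2 of R) = (0.2588,0.9659,0.0000)
R[1][2] = 0.9659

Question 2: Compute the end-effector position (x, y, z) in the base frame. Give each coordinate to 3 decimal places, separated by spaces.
1.534 -7.658 12.000

after link 1: o_1 = (2.8284, -2.8284, 4.0000)
after link 2: o_2 = (1.5343, -7.6581, 8.0000)
after link 3: o_3 = (1.5343, -7.6581, 12.0000)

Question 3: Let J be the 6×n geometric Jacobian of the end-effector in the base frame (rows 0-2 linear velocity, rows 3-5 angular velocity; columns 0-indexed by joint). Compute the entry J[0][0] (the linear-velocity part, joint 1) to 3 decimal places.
7.658

axis z_0 = ẑ; lever o_n−o_0 = (1.5343,-7.6581,12.0000)
cross product → J_v[:, 0] = (7.6581,1.5343,-0.0000)
J_ω[:, 0] = z_0
entry J[0][0] = 7.6581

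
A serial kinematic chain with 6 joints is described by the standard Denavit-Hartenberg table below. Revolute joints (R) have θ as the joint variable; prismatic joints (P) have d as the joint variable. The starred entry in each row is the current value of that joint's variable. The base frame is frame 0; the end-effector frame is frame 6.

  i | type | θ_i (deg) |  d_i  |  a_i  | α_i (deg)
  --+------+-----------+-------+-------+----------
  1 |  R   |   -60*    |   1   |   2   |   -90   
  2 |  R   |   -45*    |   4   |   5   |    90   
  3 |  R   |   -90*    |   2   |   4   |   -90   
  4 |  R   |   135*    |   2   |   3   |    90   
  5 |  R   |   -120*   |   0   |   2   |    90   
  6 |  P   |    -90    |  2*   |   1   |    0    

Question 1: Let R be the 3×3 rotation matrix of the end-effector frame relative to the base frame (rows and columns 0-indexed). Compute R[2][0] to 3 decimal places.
End-effector x-axis (col 0 of R) = (0.3624,0.7866,0.5000)
R[2][0] = 0.5000

0.500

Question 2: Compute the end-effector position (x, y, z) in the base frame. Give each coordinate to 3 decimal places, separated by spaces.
after link 1: o_1 = (1.0000, -1.7321, 1.0000)
after link 2: o_2 = (6.2319, -2.7939, 4.5355)
after link 3: o_3 = (2.0607, -3.5692, 5.9497)
after link 4: o_4 = (5.3549, -5.0323, 5.8640)
after link 5: o_5 = (3.8801, -3.8922, 5.1392)
after link 6: o_6 = (3.1024, -3.5804, 7.2123)

3.102 -3.580 7.212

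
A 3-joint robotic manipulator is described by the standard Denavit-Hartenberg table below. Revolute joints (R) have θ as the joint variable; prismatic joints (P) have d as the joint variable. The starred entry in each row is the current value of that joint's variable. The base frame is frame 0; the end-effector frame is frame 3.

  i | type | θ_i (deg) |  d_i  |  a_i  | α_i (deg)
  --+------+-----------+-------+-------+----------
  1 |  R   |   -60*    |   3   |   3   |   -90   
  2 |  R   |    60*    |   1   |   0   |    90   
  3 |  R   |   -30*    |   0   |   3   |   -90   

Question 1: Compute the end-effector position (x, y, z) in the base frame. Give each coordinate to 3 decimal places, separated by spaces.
1.717 -3.973 0.750

after link 1: o_1 = (1.5000, -2.5981, 3.0000)
after link 2: o_2 = (2.3660, -2.0981, 3.0000)
after link 3: o_3 = (1.7165, -3.9731, 0.7500)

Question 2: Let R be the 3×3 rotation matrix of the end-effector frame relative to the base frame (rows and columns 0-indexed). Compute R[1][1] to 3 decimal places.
End-effector y-axis (col 1 of R) = (-0.4330,0.7500,-0.5000)
R[1][1] = 0.7500

0.750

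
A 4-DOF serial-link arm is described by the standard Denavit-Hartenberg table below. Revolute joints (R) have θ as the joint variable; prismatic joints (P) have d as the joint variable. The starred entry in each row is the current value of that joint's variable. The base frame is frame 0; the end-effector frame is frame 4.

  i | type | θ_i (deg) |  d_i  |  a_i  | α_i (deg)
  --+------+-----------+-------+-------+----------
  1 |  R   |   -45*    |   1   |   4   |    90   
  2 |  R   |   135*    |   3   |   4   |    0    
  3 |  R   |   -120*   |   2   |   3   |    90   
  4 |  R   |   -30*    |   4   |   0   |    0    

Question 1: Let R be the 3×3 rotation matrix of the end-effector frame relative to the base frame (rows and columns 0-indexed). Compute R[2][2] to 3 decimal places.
End-effector z-axis (col 2 of R) = (0.1830,-0.1830,-0.9659)
R[2][2] = -0.9659

-0.966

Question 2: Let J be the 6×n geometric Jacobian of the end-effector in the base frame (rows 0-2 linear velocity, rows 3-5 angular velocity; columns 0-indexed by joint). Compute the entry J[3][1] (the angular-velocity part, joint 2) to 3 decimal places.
-0.707

axis z_1 = (-0.7071,-0.7071,0.0000); lever o_n−o_1 = (-2.7544,-4.3166,-0.2588)
cross product → J_v[:, 1] = (0.1830,-0.1830,1.1046)
J_ω[:, 1] = z_1
entry J[3][1] = -0.7071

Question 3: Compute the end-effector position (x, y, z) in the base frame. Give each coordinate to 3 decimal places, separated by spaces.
after link 1: o_1 = (2.8284, -2.8284, 1.0000)
after link 2: o_2 = (-1.2929, -2.9497, 3.8284)
after link 3: o_3 = (-0.6581, -6.4130, 4.6049)
after link 4: o_4 = (0.0740, -7.1450, 0.7412)

0.074 -7.145 0.741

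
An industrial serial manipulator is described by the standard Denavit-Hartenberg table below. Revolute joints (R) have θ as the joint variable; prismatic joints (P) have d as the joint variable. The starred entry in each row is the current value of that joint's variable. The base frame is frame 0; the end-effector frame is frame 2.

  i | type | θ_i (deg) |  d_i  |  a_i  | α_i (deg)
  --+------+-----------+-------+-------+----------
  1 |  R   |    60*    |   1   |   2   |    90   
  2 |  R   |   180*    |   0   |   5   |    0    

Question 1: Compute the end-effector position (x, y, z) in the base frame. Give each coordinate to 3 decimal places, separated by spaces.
after link 1: o_1 = (1.0000, 1.7321, 1.0000)
after link 2: o_2 = (-1.5000, -2.5981, 1.0000)

-1.500 -2.598 1.000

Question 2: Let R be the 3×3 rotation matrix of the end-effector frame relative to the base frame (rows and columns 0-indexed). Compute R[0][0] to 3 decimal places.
-0.500

End-effector x-axis (col 0 of R) = (-0.5000,-0.8660,0.0000)
R[0][0] = -0.5000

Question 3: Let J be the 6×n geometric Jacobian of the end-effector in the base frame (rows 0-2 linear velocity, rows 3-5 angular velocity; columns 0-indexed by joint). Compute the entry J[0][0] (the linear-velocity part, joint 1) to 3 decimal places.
axis z_0 = ẑ; lever o_n−o_0 = (-1.5000,-2.5981,1.0000)
cross product → J_v[:, 0] = (2.5981,-1.5000,0.0000)
J_ω[:, 0] = z_0
entry J[0][0] = 2.5981

2.598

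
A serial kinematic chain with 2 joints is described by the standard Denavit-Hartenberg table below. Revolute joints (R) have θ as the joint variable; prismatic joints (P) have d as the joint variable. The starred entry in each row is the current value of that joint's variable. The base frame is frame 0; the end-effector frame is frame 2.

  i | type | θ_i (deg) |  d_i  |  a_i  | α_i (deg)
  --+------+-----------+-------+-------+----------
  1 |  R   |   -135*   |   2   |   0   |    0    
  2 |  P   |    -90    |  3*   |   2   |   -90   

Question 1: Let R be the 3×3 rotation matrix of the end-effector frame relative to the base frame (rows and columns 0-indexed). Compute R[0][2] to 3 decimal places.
-0.707

End-effector z-axis (col 2 of R) = (-0.7071,-0.7071,0.0000)
R[0][2] = -0.7071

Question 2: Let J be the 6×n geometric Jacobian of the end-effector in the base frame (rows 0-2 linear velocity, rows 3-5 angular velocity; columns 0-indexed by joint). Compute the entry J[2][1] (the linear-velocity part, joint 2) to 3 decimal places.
1.000

prismatic axis z_1 = (0.0000,0.0000,1.0000)
J_v[:, 1] = z_1; J_ω[:, 1] = (0,0,0)
entry J[2][1] = 1.0000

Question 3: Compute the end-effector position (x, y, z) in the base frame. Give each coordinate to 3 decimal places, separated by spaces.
after link 1: o_1 = (0.0000, 0.0000, 2.0000)
after link 2: o_2 = (-1.4142, 1.4142, 5.0000)

-1.414 1.414 5.000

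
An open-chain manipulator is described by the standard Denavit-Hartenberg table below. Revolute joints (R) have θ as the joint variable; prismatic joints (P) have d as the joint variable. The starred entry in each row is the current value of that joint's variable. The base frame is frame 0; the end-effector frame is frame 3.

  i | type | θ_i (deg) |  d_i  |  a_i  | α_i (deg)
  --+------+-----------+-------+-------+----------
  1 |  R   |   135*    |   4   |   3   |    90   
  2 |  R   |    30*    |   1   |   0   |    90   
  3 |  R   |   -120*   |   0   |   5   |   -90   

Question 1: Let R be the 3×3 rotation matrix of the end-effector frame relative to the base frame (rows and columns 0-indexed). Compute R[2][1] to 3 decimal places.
0.866

End-effector y-axis (col 1 of R) = (0.3536,-0.3536,0.8660)
R[2][1] = 0.8660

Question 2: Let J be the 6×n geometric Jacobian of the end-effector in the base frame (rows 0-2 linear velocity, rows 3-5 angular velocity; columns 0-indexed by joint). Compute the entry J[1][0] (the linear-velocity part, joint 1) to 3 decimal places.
-2.945

axis z_0 = ẑ; lever o_n−o_0 = (-2.9451,-1.7644,2.7500)
cross product → J_v[:, 0] = (1.7644,-2.9451,0.0000)
J_ω[:, 0] = z_0
entry J[1][0] = -2.9451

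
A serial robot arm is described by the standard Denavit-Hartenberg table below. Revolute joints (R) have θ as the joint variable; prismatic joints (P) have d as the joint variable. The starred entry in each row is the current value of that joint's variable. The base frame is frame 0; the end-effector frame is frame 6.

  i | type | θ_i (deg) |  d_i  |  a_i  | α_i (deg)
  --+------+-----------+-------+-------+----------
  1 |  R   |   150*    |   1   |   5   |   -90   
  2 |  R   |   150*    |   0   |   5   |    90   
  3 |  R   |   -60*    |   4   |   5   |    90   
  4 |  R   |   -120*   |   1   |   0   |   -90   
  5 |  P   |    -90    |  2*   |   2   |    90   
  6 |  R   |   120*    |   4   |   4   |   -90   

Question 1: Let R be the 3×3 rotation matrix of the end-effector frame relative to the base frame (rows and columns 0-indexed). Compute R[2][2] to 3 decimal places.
-0.483

End-effector z-axis (col 2 of R) = (-0.1121,-0.8683,-0.4833)
R[2][2] = -0.4833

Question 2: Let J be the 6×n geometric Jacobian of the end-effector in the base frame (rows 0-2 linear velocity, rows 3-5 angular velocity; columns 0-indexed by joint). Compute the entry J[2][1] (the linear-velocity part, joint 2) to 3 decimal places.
axis z_1 = (-0.5000,-0.8660,0.0000); lever o_n−o_1 = (10.7811,6.0849,-9.0981)
cross product → J_v[:, 1] = (7.8792,-4.5490,6.2942)
J_ω[:, 1] = z_1
entry J[2][1] = 6.2942

6.294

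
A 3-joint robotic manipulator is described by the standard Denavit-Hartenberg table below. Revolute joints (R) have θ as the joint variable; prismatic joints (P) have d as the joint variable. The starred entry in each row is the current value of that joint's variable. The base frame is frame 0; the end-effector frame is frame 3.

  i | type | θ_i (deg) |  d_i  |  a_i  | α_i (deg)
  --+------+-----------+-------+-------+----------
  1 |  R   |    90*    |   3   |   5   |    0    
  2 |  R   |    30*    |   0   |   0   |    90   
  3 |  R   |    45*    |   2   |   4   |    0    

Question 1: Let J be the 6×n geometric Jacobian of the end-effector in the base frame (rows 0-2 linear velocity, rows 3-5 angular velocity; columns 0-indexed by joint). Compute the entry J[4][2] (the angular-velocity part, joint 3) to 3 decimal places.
axis z_2 = (0.8660,0.5000,0.0000); lever o_n−o_2 = (0.3178,3.4495,2.8284)
cross product → J_v[:, 2] = (1.4142,-2.4495,2.8284)
J_ω[:, 2] = z_2
entry J[4][2] = 0.5000

0.500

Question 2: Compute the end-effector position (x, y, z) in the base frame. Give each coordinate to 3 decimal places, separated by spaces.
0.318 8.449 5.828

after link 1: o_1 = (0.0000, 5.0000, 3.0000)
after link 2: o_2 = (0.0000, 5.0000, 3.0000)
after link 3: o_3 = (0.3178, 8.4495, 5.8284)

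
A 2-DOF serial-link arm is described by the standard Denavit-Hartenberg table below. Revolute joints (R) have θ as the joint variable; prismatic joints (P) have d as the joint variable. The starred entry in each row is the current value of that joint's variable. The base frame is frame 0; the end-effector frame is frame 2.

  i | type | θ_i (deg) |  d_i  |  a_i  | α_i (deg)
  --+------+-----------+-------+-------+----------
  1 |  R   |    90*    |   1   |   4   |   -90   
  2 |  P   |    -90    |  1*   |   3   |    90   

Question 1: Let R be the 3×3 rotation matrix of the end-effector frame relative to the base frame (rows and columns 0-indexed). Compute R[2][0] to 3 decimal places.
End-effector x-axis (col 0 of R) = (0.0000,0.0000,1.0000)
R[2][0] = 1.0000

1.000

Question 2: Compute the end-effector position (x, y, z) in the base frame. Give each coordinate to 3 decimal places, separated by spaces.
-1.000 4.000 4.000

after link 1: o_1 = (0.0000, 4.0000, 1.0000)
after link 2: o_2 = (-1.0000, 4.0000, 4.0000)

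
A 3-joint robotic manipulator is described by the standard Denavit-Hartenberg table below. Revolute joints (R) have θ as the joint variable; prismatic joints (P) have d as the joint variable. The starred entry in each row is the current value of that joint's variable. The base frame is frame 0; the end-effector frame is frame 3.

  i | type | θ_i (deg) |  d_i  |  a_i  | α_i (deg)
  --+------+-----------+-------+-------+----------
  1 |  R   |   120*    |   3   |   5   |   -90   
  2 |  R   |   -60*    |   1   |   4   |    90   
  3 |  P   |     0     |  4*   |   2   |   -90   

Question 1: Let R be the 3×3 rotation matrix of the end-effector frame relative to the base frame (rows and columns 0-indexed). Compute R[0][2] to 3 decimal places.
-0.866

End-effector z-axis (col 2 of R) = (-0.8660,-0.5000,0.0000)
R[0][2] = -0.8660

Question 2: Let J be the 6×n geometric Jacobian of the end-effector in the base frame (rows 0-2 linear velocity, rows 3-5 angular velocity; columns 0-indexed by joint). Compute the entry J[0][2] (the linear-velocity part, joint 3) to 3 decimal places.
0.433

prismatic axis z_2 = (0.4330,-0.7500,0.5000)
J_v[:, 2] = z_2; J_ω[:, 2] = (0,0,0)
entry J[0][2] = 0.4330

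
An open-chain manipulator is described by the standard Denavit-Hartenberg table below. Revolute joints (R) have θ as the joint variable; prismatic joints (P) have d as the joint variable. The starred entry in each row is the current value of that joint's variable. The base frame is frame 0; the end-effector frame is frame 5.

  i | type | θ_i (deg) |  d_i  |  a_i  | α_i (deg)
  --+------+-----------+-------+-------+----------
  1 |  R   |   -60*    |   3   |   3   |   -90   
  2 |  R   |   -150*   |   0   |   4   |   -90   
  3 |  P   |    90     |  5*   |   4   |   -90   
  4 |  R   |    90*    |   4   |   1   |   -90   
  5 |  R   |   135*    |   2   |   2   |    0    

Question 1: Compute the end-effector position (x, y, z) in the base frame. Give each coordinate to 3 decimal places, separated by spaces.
0.509 -4.882 8.396

after link 1: o_1 = (1.5000, -2.5981, 3.0000)
after link 2: o_2 = (-0.2321, 0.4019, 5.0000)
after link 3: o_3 = (-2.4462, -3.7631, 9.3301)
after link 4: o_4 = (-0.9641, -6.3301, 6.4641)
after link 5: o_5 = (0.5091, -4.8818, 8.3960)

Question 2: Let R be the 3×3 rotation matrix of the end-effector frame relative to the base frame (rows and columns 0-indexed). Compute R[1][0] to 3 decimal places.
0.224

End-effector x-axis (col 0 of R) = (-0.1294,0.2241,0.9659)
R[1][0] = 0.2241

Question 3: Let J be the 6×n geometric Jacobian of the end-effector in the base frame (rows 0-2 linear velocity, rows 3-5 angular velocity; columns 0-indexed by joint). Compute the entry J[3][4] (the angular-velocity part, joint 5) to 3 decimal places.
axis z_4 = (0.8660,0.5000,-0.0000); lever o_n−o_4 = (1.4732,1.4483,1.9319)
cross product → J_v[:, 4] = (0.9659,-1.6730,0.5176)
J_ω[:, 4] = z_4
entry J[3][4] = 0.8660

0.866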